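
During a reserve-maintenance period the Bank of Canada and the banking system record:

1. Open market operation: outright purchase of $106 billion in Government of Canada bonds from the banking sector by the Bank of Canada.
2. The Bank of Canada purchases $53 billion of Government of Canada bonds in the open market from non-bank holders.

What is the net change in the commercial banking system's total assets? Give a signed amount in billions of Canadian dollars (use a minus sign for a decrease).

+$53 billion

OMO purchase (from banks) $106 billion: just an asset swap on bank balance sheets → 0.
Asset purchase (from non-banks) $53 billion: bank balance sheets expand → +$53B.
Net: 0 + 53 = +$53 billion.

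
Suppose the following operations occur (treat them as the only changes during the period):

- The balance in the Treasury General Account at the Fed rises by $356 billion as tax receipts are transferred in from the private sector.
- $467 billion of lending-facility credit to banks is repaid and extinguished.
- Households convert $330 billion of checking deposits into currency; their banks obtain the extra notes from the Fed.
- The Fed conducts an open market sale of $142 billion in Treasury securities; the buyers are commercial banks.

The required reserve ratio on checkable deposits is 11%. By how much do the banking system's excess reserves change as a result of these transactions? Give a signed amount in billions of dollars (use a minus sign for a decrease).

-$1219.54 billion

Government account inflow $356 billion: reserves −$356B, deposits −$356B.
Discount-window repayment $467 billion: reserves −$467B, deposits 0.
Currency withdrawal $330 billion: reserves −$330B, deposits −$330B.
OMO sale (to banks) $142 billion: reserves −$142B, deposits 0.
Totals: Δreserves = −$1295B, Δdeposits = −$686B.
Δrequired reserves = 11% × −$686B = −$75.46B.
Δexcess reserves = Δreserves − Δrequired = −$1295B − (−$75.46B) = -$1219.54 billion.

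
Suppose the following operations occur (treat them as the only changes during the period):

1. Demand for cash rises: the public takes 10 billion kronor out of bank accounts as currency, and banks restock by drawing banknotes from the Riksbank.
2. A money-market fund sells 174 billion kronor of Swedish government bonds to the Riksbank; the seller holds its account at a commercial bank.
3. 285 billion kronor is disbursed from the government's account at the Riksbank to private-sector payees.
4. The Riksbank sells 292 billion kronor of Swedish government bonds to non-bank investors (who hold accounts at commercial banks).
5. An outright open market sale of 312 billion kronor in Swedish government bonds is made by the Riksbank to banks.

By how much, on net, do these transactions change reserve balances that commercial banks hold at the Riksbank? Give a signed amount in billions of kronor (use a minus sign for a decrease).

Riksbank balance sheet:
  Assets:      Securities −430B
  Liabilities: Bank reserves −155B, Currency in circulation +10B, Government deposits −285B
So the change in reserve balances that commercial banks hold at the Riksbank is -155 billion.

-155 billion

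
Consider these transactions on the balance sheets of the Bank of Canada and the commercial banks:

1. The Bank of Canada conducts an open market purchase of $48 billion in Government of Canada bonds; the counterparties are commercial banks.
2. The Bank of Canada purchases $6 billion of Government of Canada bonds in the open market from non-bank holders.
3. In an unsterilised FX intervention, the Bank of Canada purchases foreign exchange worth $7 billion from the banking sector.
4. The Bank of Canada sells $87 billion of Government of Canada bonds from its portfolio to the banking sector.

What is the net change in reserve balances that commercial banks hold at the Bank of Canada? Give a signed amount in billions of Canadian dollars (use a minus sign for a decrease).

Bank of Canada balance sheet:
  Assets:      Securities −$33B, Foreign assets +$7B
  Liabilities: Bank reserves −$26B
So the change in reserve balances that commercial banks hold at the Bank of Canada is -$26 billion.

-$26 billion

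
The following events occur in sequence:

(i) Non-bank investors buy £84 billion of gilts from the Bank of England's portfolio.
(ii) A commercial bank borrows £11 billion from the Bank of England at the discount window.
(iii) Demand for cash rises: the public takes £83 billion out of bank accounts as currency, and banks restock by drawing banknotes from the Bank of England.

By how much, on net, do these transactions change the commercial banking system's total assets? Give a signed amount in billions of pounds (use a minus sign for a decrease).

Bank of England balance sheet:
  Assets:      Securities −£84B, Loans to banks +£11B
  Liabilities: Bank reserves −£156B, Currency in circulation +£83B
Commercial banking system:
  Assets:      Reserves at CB −£156B
  Liabilities: Checkable deposits −£167B, Borrowings from CB +£11B
Change in total bank assets = -£156 billion.

-£156 billion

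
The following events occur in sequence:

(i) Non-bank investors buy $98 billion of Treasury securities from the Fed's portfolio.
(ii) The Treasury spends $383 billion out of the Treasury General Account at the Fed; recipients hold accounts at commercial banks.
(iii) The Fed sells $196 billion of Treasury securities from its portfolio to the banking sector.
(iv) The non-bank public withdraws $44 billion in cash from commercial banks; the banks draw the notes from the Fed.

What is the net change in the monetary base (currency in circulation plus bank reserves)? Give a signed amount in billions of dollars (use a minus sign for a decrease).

Fed balance sheet:
  Assets:      Securities −$294B
  Liabilities: Bank reserves +$45B, Currency in circulation +$44B, Government deposits −$383B
Monetary base = currency + reserves: +$44B + (+$45B) = +$89 billion.

+$89 billion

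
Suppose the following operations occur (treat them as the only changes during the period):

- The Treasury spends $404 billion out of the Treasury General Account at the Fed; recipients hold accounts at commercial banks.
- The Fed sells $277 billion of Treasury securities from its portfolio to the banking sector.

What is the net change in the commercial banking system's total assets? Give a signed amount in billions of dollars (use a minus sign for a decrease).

+$404 billion

Government spending $404 billion: bank balance sheets expand → +$404B.
OMO sale (to banks) $277 billion: just an asset swap on bank balance sheets → 0.
Net: 404 + 0 = +$404 billion.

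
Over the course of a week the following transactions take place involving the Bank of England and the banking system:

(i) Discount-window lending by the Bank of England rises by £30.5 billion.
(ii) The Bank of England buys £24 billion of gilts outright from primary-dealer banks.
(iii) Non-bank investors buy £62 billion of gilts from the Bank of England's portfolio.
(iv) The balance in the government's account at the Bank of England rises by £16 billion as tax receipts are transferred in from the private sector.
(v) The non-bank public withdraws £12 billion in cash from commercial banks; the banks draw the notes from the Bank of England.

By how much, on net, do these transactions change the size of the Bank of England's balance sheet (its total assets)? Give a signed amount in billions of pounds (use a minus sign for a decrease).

-£7.5 billion

Discount-window loan £30.5 billion: a Bank of England asset is acquired → +£30.5B.
OMO purchase (from banks) £24 billion: a Bank of England asset is acquired → +£24B.
Asset sale (to non-banks) £62 billion: a Bank of England asset is shed → −£62B.
Government account inflow £16 billion: only the composition of liabilities changes → 0.
Currency withdrawal £12 billion: only the composition of liabilities changes → 0.
Net: 30.5 + 24 − 62 + 0 + 0 = -£7.5 billion.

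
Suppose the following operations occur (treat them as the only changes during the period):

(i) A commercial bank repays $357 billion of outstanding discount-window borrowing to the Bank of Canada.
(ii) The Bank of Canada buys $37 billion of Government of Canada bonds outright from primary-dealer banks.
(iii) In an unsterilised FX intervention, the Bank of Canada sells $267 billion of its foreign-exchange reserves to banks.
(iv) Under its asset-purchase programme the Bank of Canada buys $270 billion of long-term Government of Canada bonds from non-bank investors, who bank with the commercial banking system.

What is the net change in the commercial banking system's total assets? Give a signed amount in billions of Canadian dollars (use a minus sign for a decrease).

-$87 billion

Bank of Canada balance sheet:
  Assets:      Securities +$307B, Loans to banks −$357B, Foreign assets −$267B
  Liabilities: Bank reserves −$317B
Commercial banking system:
  Assets:      Reserves at CB −$317B, Securities −$37B, Foreign assets +$267B
  Liabilities: Checkable deposits +$270B, Borrowings from CB −$357B
Change in total bank assets = -$87 billion.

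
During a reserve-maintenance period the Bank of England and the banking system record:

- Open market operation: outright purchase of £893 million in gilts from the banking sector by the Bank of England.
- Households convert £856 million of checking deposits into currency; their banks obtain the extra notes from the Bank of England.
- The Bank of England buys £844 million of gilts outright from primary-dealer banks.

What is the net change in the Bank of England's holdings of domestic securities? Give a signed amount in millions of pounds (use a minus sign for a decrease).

OMO purchase (from banks) £893 million: securities added to the Bank of England's portfolio → +£893M.
Currency withdrawal £856 million: the Bank of England's securities portfolio is untouched → 0.
OMO purchase (from banks) £844 million: securities added to the Bank of England's portfolio → +£844M.
Net: 893 + 0 + 844 = +£1737 million.

+£1737 million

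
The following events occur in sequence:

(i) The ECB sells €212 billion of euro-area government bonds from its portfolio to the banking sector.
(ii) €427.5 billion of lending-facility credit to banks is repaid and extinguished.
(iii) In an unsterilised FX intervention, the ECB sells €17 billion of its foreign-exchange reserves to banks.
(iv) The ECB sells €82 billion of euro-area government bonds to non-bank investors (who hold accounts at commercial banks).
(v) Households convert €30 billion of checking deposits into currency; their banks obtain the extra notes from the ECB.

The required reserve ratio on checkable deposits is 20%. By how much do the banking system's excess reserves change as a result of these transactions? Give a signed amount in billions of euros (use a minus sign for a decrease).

OMO sale (to banks) €212 billion: reserves −€212B, deposits 0.
Discount-window repayment €427.5 billion: reserves −€427.5B, deposits 0.
FX sale €17 billion: reserves −€17B, deposits 0.
Asset sale (to non-banks) €82 billion: reserves −€82B, deposits −€82B.
Currency withdrawal €30 billion: reserves −€30B, deposits −€30B.
Totals: Δreserves = −€768.5B, Δdeposits = −€112B.
Δrequired reserves = 20% × −€112B = −€22.4B.
Δexcess reserves = Δreserves − Δrequired = −€768.5B − (−€22.4B) = -€746.1 billion.

-€746.1 billion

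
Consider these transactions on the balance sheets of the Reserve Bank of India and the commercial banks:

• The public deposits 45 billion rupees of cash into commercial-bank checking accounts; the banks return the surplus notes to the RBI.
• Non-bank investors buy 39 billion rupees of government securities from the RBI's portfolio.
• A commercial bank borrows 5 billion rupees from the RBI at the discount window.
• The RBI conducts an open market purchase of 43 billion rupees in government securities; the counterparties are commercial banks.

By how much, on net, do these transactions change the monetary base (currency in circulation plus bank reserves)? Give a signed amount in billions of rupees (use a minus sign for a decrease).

Currency deposit 45 billion rupees: just a shift between currency and reserves — both are base money → 0.
Asset sale (to non-banks) 39 billion rupees: RBI balance sheet contracts → −39B.
Discount-window loan 5 billion rupees: RBI balance sheet expands → +5B.
OMO purchase (from banks) 43 billion rupees: RBI balance sheet expands → +43B.
Net: 0 − 39 + 5 + 43 = +9 billion.

+9 billion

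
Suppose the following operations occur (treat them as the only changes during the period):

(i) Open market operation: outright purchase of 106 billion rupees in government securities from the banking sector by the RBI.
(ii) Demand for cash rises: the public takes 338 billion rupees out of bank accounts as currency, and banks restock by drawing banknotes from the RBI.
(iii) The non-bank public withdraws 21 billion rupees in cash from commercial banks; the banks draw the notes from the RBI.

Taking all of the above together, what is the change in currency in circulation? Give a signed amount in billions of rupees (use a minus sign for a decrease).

RBI balance sheet:
  Assets:      Securities +106B
  Liabilities: Bank reserves −253B, Currency in circulation +359B
So the change in currency in circulation is +359 billion.

+359 billion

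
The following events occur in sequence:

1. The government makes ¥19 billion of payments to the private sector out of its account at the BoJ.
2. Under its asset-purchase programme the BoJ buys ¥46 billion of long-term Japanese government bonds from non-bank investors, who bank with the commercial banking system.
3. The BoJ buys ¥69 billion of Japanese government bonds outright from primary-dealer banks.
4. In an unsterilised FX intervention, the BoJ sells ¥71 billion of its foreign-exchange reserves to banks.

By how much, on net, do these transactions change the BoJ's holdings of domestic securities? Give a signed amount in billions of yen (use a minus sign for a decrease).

+¥115 billion

Government spending ¥19 billion: the BoJ's securities portfolio is untouched → 0.
Asset purchase (from non-banks) ¥46 billion: securities added to the BoJ's portfolio → +¥46B.
OMO purchase (from banks) ¥69 billion: securities added to the BoJ's portfolio → +¥69B.
FX sale ¥71 billion: the BoJ's securities portfolio is untouched → 0.
Net: 0 + 46 + 69 + 0 = +¥115 billion.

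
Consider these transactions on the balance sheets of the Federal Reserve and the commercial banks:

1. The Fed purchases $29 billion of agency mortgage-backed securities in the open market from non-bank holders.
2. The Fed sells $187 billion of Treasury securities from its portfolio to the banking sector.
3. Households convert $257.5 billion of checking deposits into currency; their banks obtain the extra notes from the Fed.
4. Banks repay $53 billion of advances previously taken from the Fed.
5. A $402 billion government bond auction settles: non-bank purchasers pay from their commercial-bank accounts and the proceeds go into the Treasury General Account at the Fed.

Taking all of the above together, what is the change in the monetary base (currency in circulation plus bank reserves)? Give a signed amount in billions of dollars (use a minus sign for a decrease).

-$613 billion

Fed balance sheet:
  Assets:      Securities −$158B, Loans to banks −$53B
  Liabilities: Bank reserves −$870.5B, Currency in circulation +$257.5B, Government deposits +$402B
Commercial banking system:
  Assets:      Reserves at CB −$870.5B, Securities +$187B
  Liabilities: Checkable deposits −$630.5B, Borrowings from CB −$53B
Monetary base = currency + reserves: +$257.5B + (−$870.5B) = -$613 billion.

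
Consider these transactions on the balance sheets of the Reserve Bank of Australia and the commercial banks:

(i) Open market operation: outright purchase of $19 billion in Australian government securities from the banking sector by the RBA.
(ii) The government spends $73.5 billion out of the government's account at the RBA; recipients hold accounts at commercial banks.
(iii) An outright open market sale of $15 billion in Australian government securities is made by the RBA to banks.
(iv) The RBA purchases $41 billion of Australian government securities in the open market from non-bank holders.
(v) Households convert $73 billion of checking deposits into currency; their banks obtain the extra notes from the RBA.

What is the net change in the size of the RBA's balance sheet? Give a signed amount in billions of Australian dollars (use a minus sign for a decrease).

OMO purchase (from banks) $19 billion: an RBA asset is acquired → +$19B.
Government spending $73.5 billion: only the composition of liabilities changes → 0.
OMO sale (to banks) $15 billion: an RBA asset is shed → −$15B.
Asset purchase (from non-banks) $41 billion: an RBA asset is acquired → +$41B.
Currency withdrawal $73 billion: only the composition of liabilities changes → 0.
Net: 19 + 0 − 15 + 41 + 0 = +$45 billion.

+$45 billion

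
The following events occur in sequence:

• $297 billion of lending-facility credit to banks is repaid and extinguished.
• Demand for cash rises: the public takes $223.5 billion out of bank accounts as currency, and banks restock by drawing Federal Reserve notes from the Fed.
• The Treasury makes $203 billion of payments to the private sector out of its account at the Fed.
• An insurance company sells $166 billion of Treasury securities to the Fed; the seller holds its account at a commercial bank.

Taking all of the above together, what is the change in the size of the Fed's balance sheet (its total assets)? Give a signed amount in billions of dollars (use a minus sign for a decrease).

Discount-window repayment $297 billion: a Fed asset is shed → −$297B.
Currency withdrawal $223.5 billion: only the composition of liabilities changes → 0.
Government spending $203 billion: only the composition of liabilities changes → 0.
Asset purchase (from non-banks) $166 billion: a Fed asset is acquired → +$166B.
Net: −297 + 0 + 0 + 166 = -$131 billion.

-$131 billion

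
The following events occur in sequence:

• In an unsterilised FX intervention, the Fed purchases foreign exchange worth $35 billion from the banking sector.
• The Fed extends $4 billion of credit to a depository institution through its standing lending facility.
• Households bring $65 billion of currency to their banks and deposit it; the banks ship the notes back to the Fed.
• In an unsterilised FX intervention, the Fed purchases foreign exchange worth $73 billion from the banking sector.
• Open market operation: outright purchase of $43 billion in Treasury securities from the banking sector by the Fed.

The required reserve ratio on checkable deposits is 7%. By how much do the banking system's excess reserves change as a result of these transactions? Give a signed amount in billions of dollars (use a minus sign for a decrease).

FX purchase $35 billion: reserves +$35B, deposits 0.
Discount-window loan $4 billion: reserves +$4B, deposits 0.
Currency deposit $65 billion: reserves +$65B, deposits +$65B.
FX purchase $73 billion: reserves +$73B, deposits 0.
OMO purchase (from banks) $43 billion: reserves +$43B, deposits 0.
Totals: Δreserves = +$220B, Δdeposits = +$65B.
Δrequired reserves = 7% × +$65B = +$4.55B.
Δexcess reserves = Δreserves − Δrequired = +$220B − (+$4.55B) = +$215.45 billion.

+$215.45 billion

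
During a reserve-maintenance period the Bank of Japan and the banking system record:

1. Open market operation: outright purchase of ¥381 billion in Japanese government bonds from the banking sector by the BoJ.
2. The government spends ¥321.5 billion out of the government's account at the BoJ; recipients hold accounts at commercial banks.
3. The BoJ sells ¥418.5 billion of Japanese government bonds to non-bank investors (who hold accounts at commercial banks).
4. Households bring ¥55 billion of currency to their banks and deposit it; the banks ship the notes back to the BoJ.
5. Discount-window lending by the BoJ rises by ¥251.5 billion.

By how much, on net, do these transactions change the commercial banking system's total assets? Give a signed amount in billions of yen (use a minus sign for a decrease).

+¥209.5 billion

BoJ balance sheet:
  Assets:      Securities −¥37.5B, Loans to banks +¥251.5B
  Liabilities: Bank reserves +¥590.5B, Currency in circulation −¥55B, Government deposits −¥321.5B
Commercial banking system:
  Assets:      Reserves at CB +¥590.5B, Securities −¥381B
  Liabilities: Checkable deposits −¥42B, Borrowings from CB +¥251.5B
Change in total bank assets = +¥209.5 billion.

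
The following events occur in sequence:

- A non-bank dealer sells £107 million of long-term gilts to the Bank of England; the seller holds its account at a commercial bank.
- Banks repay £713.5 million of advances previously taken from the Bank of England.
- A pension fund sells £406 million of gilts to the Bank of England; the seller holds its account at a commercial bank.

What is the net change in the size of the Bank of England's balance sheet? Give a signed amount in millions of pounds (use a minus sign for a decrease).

Asset purchase (from non-banks) £107 million: a Bank of England asset is acquired → +£107M.
Discount-window repayment £713.5 million: a Bank of England asset is shed → −£713.5M.
Asset purchase (from non-banks) £406 million: a Bank of England asset is acquired → +£406M.
Net: 107 − 713.5 + 406 = -£200.5 million.

-£200.5 million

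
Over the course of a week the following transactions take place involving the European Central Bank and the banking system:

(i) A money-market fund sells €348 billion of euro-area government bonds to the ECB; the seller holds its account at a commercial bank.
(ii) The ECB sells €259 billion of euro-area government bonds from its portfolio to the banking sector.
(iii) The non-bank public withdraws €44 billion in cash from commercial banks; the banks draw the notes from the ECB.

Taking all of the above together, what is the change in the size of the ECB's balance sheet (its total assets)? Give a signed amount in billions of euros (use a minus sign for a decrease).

ECB balance sheet:
  Assets:      Securities +€89B
  Liabilities: Bank reserves +€45B, Currency in circulation +€44B
Commercial banking system:
  Assets:      Reserves at CB +€45B, Securities +€259B
  Liabilities: Checkable deposits +€304B
Change in total ECB assets = +€89 billion.

+€89 billion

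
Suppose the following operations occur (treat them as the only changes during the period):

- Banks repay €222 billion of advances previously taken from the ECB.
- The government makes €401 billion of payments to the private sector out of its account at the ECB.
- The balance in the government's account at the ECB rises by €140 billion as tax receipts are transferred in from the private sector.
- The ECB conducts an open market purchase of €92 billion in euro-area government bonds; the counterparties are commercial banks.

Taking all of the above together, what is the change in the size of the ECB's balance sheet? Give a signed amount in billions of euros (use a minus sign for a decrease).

-€130 billion

ECB balance sheet:
  Assets:      Securities +€92B, Loans to banks −€222B
  Liabilities: Bank reserves +€131B, Government deposits −€261B
Change in total ECB assets = -€130 billion.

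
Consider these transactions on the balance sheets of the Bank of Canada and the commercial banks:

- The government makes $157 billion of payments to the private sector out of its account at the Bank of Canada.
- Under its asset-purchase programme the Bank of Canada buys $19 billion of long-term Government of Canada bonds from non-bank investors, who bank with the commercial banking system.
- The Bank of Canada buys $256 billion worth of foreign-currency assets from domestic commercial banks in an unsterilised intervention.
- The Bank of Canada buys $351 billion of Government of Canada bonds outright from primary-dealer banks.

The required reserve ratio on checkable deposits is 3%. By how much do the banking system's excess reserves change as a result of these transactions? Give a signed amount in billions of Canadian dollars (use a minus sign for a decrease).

Government spending $157 billion: reserves +$157B, deposits +$157B.
Asset purchase (from non-banks) $19 billion: reserves +$19B, deposits +$19B.
FX purchase $256 billion: reserves +$256B, deposits 0.
OMO purchase (from banks) $351 billion: reserves +$351B, deposits 0.
Totals: Δreserves = +$783B, Δdeposits = +$176B.
Δrequired reserves = 3% × +$176B = +$5.28B.
Δexcess reserves = Δreserves − Δrequired = +$783B − (+$5.28B) = +$777.72 billion.

+$777.72 billion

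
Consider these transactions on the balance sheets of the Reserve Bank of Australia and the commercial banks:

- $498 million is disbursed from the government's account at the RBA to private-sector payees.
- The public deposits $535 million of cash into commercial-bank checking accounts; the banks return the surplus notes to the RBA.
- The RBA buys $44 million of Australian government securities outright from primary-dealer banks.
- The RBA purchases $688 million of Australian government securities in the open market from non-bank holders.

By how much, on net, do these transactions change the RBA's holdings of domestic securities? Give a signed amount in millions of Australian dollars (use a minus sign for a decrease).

+$732 million

RBA balance sheet:
  Assets:      Securities +$732M
  Liabilities: Bank reserves +$1765M, Currency in circulation −$535M, Government deposits −$498M
So the change in the RBA's holdings of domestic securities is +$732 million.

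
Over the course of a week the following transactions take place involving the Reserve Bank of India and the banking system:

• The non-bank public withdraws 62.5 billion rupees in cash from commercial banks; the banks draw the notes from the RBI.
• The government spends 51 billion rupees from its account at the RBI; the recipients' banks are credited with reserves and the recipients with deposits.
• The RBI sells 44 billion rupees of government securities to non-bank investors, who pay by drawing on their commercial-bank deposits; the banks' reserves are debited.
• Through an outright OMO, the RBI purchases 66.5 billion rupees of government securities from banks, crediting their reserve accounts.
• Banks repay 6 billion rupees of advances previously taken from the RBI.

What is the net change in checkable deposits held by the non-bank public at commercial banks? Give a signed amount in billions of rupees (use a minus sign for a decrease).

Currency withdrawal 62.5 billion rupees: non-bank counterparties' bank balances fall → −62.5B.
Government spending 51 billion rupees: non-bank counterparties' bank balances rise → +51B.
Asset sale (to non-banks) 44 billion rupees: non-bank counterparties' bank balances fall → −44B.
OMO purchase (from banks) 66.5 billion rupees: the counterparty is a bank, so public deposits are unchanged → 0.
Discount-window repayment 6 billion rupees: the counterparty is a bank, so public deposits are unchanged → 0.
Net: −62.5 + 51 − 44 + 0 + 0 = -55.5 billion.

-55.5 billion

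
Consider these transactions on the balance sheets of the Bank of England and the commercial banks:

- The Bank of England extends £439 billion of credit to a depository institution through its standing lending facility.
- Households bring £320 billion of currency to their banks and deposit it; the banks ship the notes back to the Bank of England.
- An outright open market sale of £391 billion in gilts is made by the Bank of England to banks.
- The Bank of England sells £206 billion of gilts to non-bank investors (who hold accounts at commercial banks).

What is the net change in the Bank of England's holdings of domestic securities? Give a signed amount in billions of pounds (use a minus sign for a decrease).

Discount-window loan £439 billion: the Bank of England's securities portfolio is untouched → 0.
Currency deposit £320 billion: the Bank of England's securities portfolio is untouched → 0.
OMO sale (to banks) £391 billion: securities removed from the Bank of England's portfolio → −£391B.
Asset sale (to non-banks) £206 billion: securities removed from the Bank of England's portfolio → −£206B.
Net: 0 + 0 − 391 − 206 = -£597 billion.

-£597 billion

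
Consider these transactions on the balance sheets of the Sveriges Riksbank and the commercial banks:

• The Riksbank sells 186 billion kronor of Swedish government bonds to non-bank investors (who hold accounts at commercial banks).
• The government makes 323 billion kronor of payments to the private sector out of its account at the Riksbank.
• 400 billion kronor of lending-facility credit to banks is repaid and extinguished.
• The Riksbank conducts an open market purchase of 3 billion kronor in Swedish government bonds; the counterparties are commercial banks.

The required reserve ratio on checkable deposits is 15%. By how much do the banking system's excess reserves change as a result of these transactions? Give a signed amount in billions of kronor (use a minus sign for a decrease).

-280.55 billion

Asset sale (to non-banks) 186 billion kronor: reserves −186B, deposits −186B.
Government spending 323 billion kronor: reserves +323B, deposits +323B.
Discount-window repayment 400 billion kronor: reserves −400B, deposits 0.
OMO purchase (from banks) 3 billion kronor: reserves +3B, deposits 0.
Totals: Δreserves = −260B, Δdeposits = +137B.
Δrequired reserves = 15% × +137B = +20.55B.
Δexcess reserves = Δreserves − Δrequired = −260B − (+20.55B) = -280.55 billion.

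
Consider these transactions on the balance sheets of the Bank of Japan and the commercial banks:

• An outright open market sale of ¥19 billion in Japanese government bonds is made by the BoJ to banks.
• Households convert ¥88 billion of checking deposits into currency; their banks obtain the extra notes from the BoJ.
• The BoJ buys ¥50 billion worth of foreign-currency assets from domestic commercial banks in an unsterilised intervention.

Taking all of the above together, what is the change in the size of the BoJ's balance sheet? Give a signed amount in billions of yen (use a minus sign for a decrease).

BoJ balance sheet:
  Assets:      Securities −¥19B, Foreign assets +¥50B
  Liabilities: Bank reserves −¥57B, Currency in circulation +¥88B
Change in total BoJ assets = +¥31 billion.

+¥31 billion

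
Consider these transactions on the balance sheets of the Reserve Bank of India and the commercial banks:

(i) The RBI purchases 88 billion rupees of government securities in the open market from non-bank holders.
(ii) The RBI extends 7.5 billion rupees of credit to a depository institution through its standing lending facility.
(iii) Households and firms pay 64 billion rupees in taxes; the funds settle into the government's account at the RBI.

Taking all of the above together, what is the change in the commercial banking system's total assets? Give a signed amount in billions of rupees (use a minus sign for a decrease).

RBI balance sheet:
  Assets:      Securities +88B, Loans to banks +7.5B
  Liabilities: Bank reserves +31.5B, Government deposits +64B
Commercial banking system:
  Assets:      Reserves at CB +31.5B
  Liabilities: Checkable deposits +24B, Borrowings from CB +7.5B
Change in total bank assets = +31.5 billion.

+31.5 billion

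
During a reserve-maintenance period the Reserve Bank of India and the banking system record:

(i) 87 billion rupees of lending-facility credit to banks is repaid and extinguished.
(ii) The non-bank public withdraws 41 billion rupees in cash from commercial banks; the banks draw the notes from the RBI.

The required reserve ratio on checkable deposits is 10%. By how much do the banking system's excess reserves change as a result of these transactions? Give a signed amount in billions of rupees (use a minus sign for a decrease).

Discount-window repayment 87 billion rupees: reserves −87B, deposits 0.
Currency withdrawal 41 billion rupees: reserves −41B, deposits −41B.
Totals: Δreserves = −128B, Δdeposits = −41B.
Δrequired reserves = 10% × −41B = −4.1B.
Δexcess reserves = Δreserves − Δrequired = −128B − (−4.1B) = -123.9 billion.

-123.9 billion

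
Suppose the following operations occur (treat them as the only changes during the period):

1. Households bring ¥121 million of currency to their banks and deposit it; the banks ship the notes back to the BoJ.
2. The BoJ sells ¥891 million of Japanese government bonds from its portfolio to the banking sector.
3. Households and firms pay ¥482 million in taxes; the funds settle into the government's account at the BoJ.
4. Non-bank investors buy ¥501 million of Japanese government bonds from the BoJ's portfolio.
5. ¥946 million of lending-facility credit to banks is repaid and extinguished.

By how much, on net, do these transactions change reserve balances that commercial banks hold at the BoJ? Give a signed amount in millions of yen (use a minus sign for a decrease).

Currency deposit ¥121 million: returned notes are swapped for reserve credit → +¥121M.
OMO sale (to banks) ¥891 million: the buying banks pay out of their reserve balances → −¥891M.
Government account inflow ¥482 million: funds move from bank reserves into the government account → −¥482M.
Asset sale (to non-banks) ¥501 million: the non-bank buyers' banks settle from reserves → −¥501M.
Discount-window repayment ¥946 million: repayment is debited from reserves → −¥946M.
Net: 121 − 891 − 482 − 501 − 946 = -¥2699 million.

-¥2699 million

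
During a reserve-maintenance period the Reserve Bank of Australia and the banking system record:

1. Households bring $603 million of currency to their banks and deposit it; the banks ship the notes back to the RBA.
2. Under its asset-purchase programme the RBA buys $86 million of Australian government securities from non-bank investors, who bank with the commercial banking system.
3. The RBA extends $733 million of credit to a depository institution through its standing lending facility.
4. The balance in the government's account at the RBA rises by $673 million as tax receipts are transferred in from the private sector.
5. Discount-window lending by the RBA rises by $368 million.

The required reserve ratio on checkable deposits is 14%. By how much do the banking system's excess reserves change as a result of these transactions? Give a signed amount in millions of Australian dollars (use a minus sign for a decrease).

+$1114.76 million

Currency deposit $603 million: reserves +$603M, deposits +$603M.
Asset purchase (from non-banks) $86 million: reserves +$86M, deposits +$86M.
Discount-window loan $733 million: reserves +$733M, deposits 0.
Government account inflow $673 million: reserves −$673M, deposits −$673M.
Discount-window loan $368 million: reserves +$368M, deposits 0.
Totals: Δreserves = +$1117M, Δdeposits = +$16M.
Δrequired reserves = 14% × +$16M = +$2.24M.
Δexcess reserves = Δreserves − Δrequired = +$1117M − (+$2.24M) = +$1114.76 million.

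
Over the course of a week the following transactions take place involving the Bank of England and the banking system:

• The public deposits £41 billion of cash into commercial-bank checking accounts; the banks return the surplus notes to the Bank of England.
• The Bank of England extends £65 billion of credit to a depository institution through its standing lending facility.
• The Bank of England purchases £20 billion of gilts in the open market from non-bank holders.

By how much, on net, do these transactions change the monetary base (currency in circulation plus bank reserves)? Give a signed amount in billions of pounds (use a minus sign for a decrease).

+£85 billion

Currency deposit £41 billion: just a shift between currency and reserves — both are base money → 0.
Discount-window loan £65 billion: Bank of England balance sheet expands → +£65B.
Asset purchase (from non-banks) £20 billion: Bank of England balance sheet expands → +£20B.
Net: 0 + 65 + 20 = +£85 billion.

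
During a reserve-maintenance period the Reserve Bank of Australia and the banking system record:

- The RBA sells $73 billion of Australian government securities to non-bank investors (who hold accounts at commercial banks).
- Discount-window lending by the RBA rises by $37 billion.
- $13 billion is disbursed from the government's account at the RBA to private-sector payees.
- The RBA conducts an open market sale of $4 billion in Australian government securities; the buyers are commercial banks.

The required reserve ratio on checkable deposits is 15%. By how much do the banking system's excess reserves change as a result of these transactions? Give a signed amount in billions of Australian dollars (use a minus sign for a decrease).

Asset sale (to non-banks) $73 billion: reserves −$73B, deposits −$73B.
Discount-window loan $37 billion: reserves +$37B, deposits 0.
Government spending $13 billion: reserves +$13B, deposits +$13B.
OMO sale (to banks) $4 billion: reserves −$4B, deposits 0.
Totals: Δreserves = −$27B, Δdeposits = −$60B.
Δrequired reserves = 15% × −$60B = −$9B.
Δexcess reserves = Δreserves − Δrequired = −$27B − (−$9B) = -$18 billion.

-$18 billion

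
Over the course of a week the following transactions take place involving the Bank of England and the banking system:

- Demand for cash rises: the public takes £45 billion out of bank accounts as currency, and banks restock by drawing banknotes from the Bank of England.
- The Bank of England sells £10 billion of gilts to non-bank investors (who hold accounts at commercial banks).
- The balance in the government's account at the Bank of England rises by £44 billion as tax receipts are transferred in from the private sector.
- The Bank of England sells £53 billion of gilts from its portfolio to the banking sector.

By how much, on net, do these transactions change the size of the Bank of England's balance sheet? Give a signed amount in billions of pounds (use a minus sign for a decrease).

Bank of England balance sheet:
  Assets:      Securities −£63B
  Liabilities: Bank reserves −£152B, Currency in circulation +£45B, Government deposits +£44B
Change in total Bank of England assets = -£63 billion.

-£63 billion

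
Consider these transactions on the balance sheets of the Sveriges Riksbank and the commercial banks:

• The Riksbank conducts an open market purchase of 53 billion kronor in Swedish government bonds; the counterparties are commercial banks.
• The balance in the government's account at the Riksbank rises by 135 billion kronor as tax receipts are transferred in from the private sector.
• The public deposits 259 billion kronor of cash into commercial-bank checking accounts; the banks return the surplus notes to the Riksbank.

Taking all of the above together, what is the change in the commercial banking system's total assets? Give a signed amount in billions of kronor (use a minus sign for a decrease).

+124 billion

OMO purchase (from banks) 53 billion kronor: just an asset swap on bank balance sheets → 0.
Government account inflow 135 billion kronor: bank balance sheets shrink → −135B.
Currency deposit 259 billion kronor: bank balance sheets expand → +259B.
Net: 0 − 135 + 259 = +124 billion.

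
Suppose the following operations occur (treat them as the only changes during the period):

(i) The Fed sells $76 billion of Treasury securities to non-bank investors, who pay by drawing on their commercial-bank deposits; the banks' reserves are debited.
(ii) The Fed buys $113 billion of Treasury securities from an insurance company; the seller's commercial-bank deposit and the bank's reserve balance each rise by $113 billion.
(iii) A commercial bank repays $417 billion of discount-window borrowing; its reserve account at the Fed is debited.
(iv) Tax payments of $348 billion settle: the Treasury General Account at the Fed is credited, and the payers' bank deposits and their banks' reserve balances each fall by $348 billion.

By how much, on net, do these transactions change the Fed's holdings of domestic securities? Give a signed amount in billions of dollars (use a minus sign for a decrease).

Asset sale (to non-banks) $76 billion: securities removed from the Fed's portfolio → −$76B.
Asset purchase (from non-banks) $113 billion: securities added to the Fed's portfolio → +$113B.
Discount-window repayment $417 billion: the Fed's securities portfolio is untouched → 0.
Government account inflow $348 billion: the Fed's securities portfolio is untouched → 0.
Net: −76 + 113 + 0 + 0 = +$37 billion.

+$37 billion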